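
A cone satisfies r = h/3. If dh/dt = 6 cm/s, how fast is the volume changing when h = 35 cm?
2450π/3 cm³/s

V = (1/3)π(h/3)²h = πh³/27
dV/dt = πh²/9 · 6
At h = 35: dV/dt = 2450π/3 cm³/s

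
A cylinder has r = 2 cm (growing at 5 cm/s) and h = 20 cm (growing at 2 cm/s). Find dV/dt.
408π cm³/s

V = πr²h
dV/dt = 2πrh·dr/dt + πr²·dh/dt
= 2π(2)(20)(5) + π(2)²(2)
= 408π cm³/s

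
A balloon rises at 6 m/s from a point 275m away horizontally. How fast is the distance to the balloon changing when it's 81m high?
243√82186/41093 ≈ 1.695 m/s

z² = 275² + y²
z = √(275² + 81²) = √82186
dz/dt = y/z · dy/dt = 81/√82186 · 6 = 243√82186/41093 ≈ 1.695 m/s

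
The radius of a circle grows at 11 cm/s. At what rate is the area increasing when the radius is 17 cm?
374π cm²/s

A = πr²
dA/dt = 2πr · dr/dt = 2π(17)(11) = 374π cm²/s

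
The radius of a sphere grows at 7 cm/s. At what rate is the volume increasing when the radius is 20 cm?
11200π cm³/s

V = (4/3)πr³
dV/dt = dV/dr · dr/dt = 4πr² · 7
At r = 20: dV/dt = 11200π cm³/s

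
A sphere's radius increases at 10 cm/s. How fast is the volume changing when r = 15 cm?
9000π cm³/s

V = (4/3)πr³
dV/dt = dV/dr · dr/dt = 4πr² · 10
At r = 15: dV/dt = 9000π cm³/s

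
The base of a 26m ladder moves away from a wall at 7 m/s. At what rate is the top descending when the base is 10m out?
35/12 ≈ 2.917 m/s

x² + y² = 26²
2x·dx/dt + 2y·dy/dt = 0
dy/dt = -x/y · dx/dt = -10/24 · 7 = -35/12 m/s
The top is descending at 35/12 ≈ 2.917 m/s.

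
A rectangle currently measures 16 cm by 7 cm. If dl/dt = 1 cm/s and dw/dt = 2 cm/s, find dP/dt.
6 cm/s

P = 2(l + w)
dP/dt = 2(dl/dt + dw/dt) = 2(1 + 2) = 6 cm/s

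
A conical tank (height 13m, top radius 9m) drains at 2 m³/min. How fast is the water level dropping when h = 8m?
169/(2592π) ≈ 0.02075 m/min

r/h = 9/13, so r = (9/13)h
V = (1/3)πr²h = (1/3)π((9/13)h)²h = (27/169)πh³
dV/dh = (81/169)πh²
dh/dt = (dV/dt)/(dV/dh) = -2/((81/169)π·8²) = -169/(2592π) m/min
The level is dropping at 169/(2592π) ≈ 0.02075 m/min.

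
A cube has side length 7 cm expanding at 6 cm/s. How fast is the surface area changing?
504 cm²/s

A = 6s²
dA/dt = 12s · ds/dt = 12·7·6 = 504 cm²/s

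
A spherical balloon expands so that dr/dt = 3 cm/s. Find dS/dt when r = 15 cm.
360π cm²/s

S = 4πr²
dS/dt = dS/dr · dr/dt = 8πr · 3
At r = 15: dS/dt = 360π cm²/s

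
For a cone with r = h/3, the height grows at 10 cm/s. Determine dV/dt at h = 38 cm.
14440π/9 cm³/s

V = (1/3)π(h/3)²h = πh³/27
dV/dt = πh²/9 · 10
At h = 38: dV/dt = 14440π/9 cm³/s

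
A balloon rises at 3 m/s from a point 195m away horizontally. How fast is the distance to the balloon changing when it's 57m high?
57√4586/4586 ≈ 0.8417 m/s

z² = 195² + y²
z = √(195² + 57²) = 3√4586
dz/dt = y/z · dy/dt = 57/(3√4586) · 3 = 57√4586/4586 ≈ 0.8417 m/s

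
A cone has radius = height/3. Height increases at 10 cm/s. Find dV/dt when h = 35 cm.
12250π/9 cm³/s

V = (1/3)π(h/3)²h = πh³/27
dV/dt = πh²/9 · 10
At h = 35: dV/dt = 12250π/9 cm³/s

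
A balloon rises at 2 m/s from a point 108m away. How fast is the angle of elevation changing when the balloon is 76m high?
0.012385 rad/s

tan(θ) = y/108
sec²(θ) · dθ/dt = (1/108) · dy/dt
dθ/dt = cos²(θ)/108 · 2 = 108/(108² + 76²) · 2
dθ/dt = 0.012385 rad/s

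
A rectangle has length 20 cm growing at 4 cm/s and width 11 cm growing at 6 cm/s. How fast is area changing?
164 cm²/s

A = lw
dA/dt = w·dl/dt + l·dw/dt = 11·4 + 20·6 = 164 cm²/s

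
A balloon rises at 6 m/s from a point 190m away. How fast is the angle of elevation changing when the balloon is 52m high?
0.029378 rad/s

tan(θ) = y/190
sec²(θ) · dθ/dt = (1/190) · dy/dt
dθ/dt = cos²(θ)/190 · 6 = 190/(190² + 52²) · 6
dθ/dt = 0.029378 rad/s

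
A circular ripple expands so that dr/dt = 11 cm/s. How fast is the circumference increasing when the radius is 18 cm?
22π cm/s

C = 2πr
dC/dt = 2π · dr/dt = 2π · 11 = 22π cm/s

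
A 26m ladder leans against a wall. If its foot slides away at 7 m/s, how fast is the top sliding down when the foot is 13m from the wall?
7√3/3 ≈ 4.041 m/s

x² + y² = 26²
2x·dx/dt + 2y·dy/dt = 0
dy/dt = -x/y · dx/dt = -13/(13√3) · 7 = -7√3/3 m/s
The top is descending at 7√3/3 ≈ 4.041 m/s.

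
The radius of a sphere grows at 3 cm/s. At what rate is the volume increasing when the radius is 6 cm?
432π cm³/s

V = (4/3)πr³
dV/dt = dV/dr · dr/dt = 4πr² · 3
At r = 6: dV/dt = 432π cm³/s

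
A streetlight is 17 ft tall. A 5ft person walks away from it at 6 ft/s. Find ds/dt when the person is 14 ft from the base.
5/2 ft/s

By similar triangles: 17/(x+s) = 5/s
Solving: s = 5x/12
ds/dt = 5/12 · dx/dt = 5/12 · 6 = 5/2 ft/s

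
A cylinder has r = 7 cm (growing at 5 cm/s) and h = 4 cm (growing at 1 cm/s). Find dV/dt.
329π cm³/s

V = πr²h
dV/dt = 2πrh·dr/dt + πr²·dh/dt
= 2π(7)(4)(5) + π(7)²(1)
= 329π cm³/s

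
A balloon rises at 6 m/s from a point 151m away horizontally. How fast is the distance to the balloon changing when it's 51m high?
153√25402/12701 ≈ 1.92 m/s

z² = 151² + y²
z = √(151² + 51²) = √25402
dz/dt = y/z · dy/dt = 51/√25402 · 6 = 153√25402/12701 ≈ 1.92 m/s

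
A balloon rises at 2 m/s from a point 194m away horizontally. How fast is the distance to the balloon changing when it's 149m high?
298√59837/59837 ≈ 1.218 m/s

z² = 194² + y²
z = √(194² + 149²) = √59837
dz/dt = y/z · dy/dt = 149/√59837 · 2 = 298√59837/59837 ≈ 1.218 m/s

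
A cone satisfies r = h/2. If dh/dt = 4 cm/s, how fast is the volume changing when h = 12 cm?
144π cm³/s

V = (1/3)π(h/2)²h = πh³/12
dV/dt = πh²/4 · 4
At h = 12: dV/dt = 144π cm³/s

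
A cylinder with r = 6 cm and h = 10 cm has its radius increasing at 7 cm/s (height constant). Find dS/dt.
308π cm²/s

S = 2πrh + 2πr² (lateral + bases)
dS/dt = (2πh + 4πr)·dr/dt = (2π·10 + 4π·6)·7
= 308π cm²/s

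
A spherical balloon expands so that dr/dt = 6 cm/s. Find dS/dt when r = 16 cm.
768π cm²/s

S = 4πr²
dS/dt = dS/dr · dr/dt = 8πr · 6
At r = 16: dS/dt = 768π cm²/s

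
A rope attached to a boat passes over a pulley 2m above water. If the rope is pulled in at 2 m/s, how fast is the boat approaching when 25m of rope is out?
50√69/207 ≈ 2.006 m/s

rope² = x² + 2²
x = √(25² - 2²) = 3√69
dx/dt = (rope/x) · d(rope)/dt = (25/(3√69)) · (-2) = -50√69/207 m/s
The boat approaches at 50√69/207 ≈ 2.006 m/s.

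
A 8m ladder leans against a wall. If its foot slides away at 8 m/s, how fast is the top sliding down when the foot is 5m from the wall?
40√39/39 ≈ 6.405 m/s

x² + y² = 8²
2x·dx/dt + 2y·dy/dt = 0
dy/dt = -x/y · dx/dt = -5/√39 · 8 = -40√39/39 m/s
The top is descending at 40√39/39 ≈ 6.405 m/s.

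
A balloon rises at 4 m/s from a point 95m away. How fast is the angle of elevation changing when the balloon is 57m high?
0.03096 rad/s

tan(θ) = y/95
sec²(θ) · dθ/dt = (1/95) · dy/dt
dθ/dt = cos²(θ)/95 · 4 = 95/(95² + 57²) · 4
dθ/dt = 0.03096 rad/s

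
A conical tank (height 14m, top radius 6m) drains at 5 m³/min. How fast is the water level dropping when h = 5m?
49/(45π) ≈ 0.3466 m/min

r/h = 6/14, so r = (3/7)h
V = (1/3)πr²h = (1/3)π((3/7)h)²h = (3/49)πh³
dV/dh = (9/49)πh²
dh/dt = (dV/dt)/(dV/dh) = -5/((9/49)π·5²) = -49/(45π) m/min
The level is dropping at 49/(45π) ≈ 0.3466 m/min.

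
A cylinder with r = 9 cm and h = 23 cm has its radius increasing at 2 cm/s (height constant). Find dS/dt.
164π cm²/s

S = 2πrh + 2πr² (lateral + bases)
dS/dt = (2πh + 4πr)·dr/dt = (2π·23 + 4π·9)·2
= 164π cm²/s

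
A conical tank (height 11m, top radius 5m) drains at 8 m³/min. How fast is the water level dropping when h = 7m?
968/(1225π) ≈ 0.2515 m/min

r/h = 5/11, so r = (5/11)h
V = (1/3)πr²h = (1/3)π((5/11)h)²h = (25/363)πh³
dV/dh = (25/121)πh²
dh/dt = (dV/dt)/(dV/dh) = -8/((25/121)π·7²) = -968/(1225π) m/min
The level is dropping at 968/(1225π) ≈ 0.2515 m/min.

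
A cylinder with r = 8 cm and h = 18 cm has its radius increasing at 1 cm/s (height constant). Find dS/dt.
68π cm²/s

S = 2πrh + 2πr² (lateral + bases)
dS/dt = (2πh + 4πr)·dr/dt = (2π·18 + 4π·8)·1
= 68π cm²/s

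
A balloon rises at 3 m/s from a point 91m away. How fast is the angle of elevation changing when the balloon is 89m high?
0.01685 rad/s

tan(θ) = y/91
sec²(θ) · dθ/dt = (1/91) · dy/dt
dθ/dt = cos²(θ)/91 · 3 = 91/(91² + 89²) · 3
dθ/dt = 0.01685 rad/s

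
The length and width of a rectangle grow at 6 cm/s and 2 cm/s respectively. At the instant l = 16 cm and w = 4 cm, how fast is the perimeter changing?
16 cm/s

P = 2(l + w)
dP/dt = 2(dl/dt + dw/dt) = 2(6 + 2) = 16 cm/s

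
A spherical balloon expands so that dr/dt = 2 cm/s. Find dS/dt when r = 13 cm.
208π cm²/s

S = 4πr²
dS/dt = dS/dr · dr/dt = 8πr · 2
At r = 13: dS/dt = 208π cm²/s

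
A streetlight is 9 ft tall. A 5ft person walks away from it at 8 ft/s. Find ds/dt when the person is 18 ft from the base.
10 ft/s

By similar triangles: 9/(x+s) = 5/s
Solving: s = 5x/4
ds/dt = 5/4 · dx/dt = 5/4 · 8 = 10 ft/s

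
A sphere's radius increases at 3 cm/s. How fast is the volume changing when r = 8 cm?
768π cm³/s

V = (4/3)πr³
dV/dt = dV/dr · dr/dt = 4πr² · 3
At r = 8: dV/dt = 768π cm³/s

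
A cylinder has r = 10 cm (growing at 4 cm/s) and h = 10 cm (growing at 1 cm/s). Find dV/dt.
900π cm³/s

V = πr²h
dV/dt = 2πrh·dr/dt + πr²·dh/dt
= 2π(10)(10)(4) + π(10)²(1)
= 900π cm³/s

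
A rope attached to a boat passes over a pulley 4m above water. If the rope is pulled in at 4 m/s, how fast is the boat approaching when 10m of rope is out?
20√21/21 ≈ 4.364 m/s

rope² = x² + 4²
x = √(10² - 4²) = 2√21
dx/dt = (rope/x) · d(rope)/dt = (10/(2√21)) · (-4) = -20√21/21 m/s
The boat approaches at 20√21/21 ≈ 4.364 m/s.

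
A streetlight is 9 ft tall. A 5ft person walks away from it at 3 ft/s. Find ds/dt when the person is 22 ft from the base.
15/4 ft/s

By similar triangles: 9/(x+s) = 5/s
Solving: s = 5x/4
ds/dt = 5/4 · dx/dt = 5/4 · 3 = 15/4 ft/s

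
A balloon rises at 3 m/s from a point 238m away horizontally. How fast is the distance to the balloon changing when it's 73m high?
219√61973/61973 ≈ 0.8797 m/s

z² = 238² + y²
z = √(238² + 73²) = √61973
dz/dt = y/z · dy/dt = 73/√61973 · 3 = 219√61973/61973 ≈ 0.8797 m/s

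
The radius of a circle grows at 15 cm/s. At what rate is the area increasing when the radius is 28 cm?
840π cm²/s

A = πr²
dA/dt = 2πr · dr/dt = 2π(28)(15) = 840π cm²/s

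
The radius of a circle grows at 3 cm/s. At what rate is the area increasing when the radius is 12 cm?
72π cm²/s

A = πr²
dA/dt = 2πr · dr/dt = 2π(12)(3) = 72π cm²/s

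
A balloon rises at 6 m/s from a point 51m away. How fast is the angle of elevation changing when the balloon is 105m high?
0.022457 rad/s

tan(θ) = y/51
sec²(θ) · dθ/dt = (1/51) · dy/dt
dθ/dt = cos²(θ)/51 · 6 = 51/(51² + 105²) · 6
dθ/dt = 0.022457 rad/s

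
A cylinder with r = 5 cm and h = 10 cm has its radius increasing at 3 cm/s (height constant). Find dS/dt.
120π cm²/s

S = 2πrh + 2πr² (lateral + bases)
dS/dt = (2πh + 4πr)·dr/dt = (2π·10 + 4π·5)·3
= 120π cm²/s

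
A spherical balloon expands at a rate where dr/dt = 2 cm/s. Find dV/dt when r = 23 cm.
4232π cm³/s

V = (4/3)πr³
dV/dt = dV/dr · dr/dt = 4πr² · 2
At r = 23: dV/dt = 4232π cm³/s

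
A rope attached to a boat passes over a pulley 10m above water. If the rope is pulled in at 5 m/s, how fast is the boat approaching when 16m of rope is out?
40√39/39 ≈ 6.405 m/s

rope² = x² + 10²
x = √(16² - 10²) = 2√39
dx/dt = (rope/x) · d(rope)/dt = (16/(2√39)) · (-5) = -40√39/39 m/s
The boat approaches at 40√39/39 ≈ 6.405 m/s.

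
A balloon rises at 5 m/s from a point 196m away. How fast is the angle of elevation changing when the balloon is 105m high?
0.019822 rad/s

tan(θ) = y/196
sec²(θ) · dθ/dt = (1/196) · dy/dt
dθ/dt = cos²(θ)/196 · 5 = 196/(196² + 105²) · 5
dθ/dt = 0.019822 rad/s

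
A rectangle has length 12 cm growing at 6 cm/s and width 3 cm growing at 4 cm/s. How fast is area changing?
66 cm²/s

A = lw
dA/dt = w·dl/dt + l·dw/dt = 3·6 + 12·4 = 66 cm²/s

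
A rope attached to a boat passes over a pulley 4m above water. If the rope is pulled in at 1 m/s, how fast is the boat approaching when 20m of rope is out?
5√6/12 ≈ 1.021 m/s

rope² = x² + 4²
x = √(20² - 4²) = 8√6
dx/dt = (rope/x) · d(rope)/dt = (20/(8√6)) · (-1) = -5√6/12 m/s
The boat approaches at 5√6/12 ≈ 1.021 m/s.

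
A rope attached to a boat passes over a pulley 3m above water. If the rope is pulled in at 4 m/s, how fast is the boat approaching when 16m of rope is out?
64√247/247 ≈ 4.072 m/s

rope² = x² + 3²
x = √(16² - 3²) = √247
dx/dt = (rope/x) · d(rope)/dt = (16/√247) · (-4) = -64√247/247 m/s
The boat approaches at 64√247/247 ≈ 4.072 m/s.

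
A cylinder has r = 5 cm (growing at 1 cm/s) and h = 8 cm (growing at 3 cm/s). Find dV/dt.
155π cm³/s

V = πr²h
dV/dt = 2πrh·dr/dt + πr²·dh/dt
= 2π(5)(8)(1) + π(5)²(3)
= 155π cm³/s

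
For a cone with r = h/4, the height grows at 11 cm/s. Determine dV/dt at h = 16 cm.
176π cm³/s

V = (1/3)π(h/4)²h = πh³/48
dV/dt = πh²/16 · 11
At h = 16: dV/dt = 176π cm³/s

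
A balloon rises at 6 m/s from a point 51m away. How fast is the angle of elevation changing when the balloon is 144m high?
0.013112 rad/s

tan(θ) = y/51
sec²(θ) · dθ/dt = (1/51) · dy/dt
dθ/dt = cos²(θ)/51 · 6 = 51/(51² + 144²) · 6
dθ/dt = 0.013112 rad/s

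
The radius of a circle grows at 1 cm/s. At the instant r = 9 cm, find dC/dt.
2π cm/s

C = 2πr
dC/dt = 2π · dr/dt = 2π · 1 = 2π cm/s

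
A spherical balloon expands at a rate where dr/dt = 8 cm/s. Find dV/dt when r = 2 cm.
128π cm³/s

V = (4/3)πr³
dV/dt = dV/dr · dr/dt = 4πr² · 8
At r = 2: dV/dt = 128π cm³/s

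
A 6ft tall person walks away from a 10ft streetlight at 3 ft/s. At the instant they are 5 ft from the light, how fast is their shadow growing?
9/2 ft/s

By similar triangles: 10/(x+s) = 6/s
Solving: s = 6x/4
ds/dt = 6/4 · dx/dt = 3/2 · 3 = 9/2 ft/s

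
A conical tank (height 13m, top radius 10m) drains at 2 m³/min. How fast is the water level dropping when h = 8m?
169/(3200π) ≈ 0.01681 m/min

r/h = 10/13, so r = (10/13)h
V = (1/3)πr²h = (1/3)π((10/13)h)²h = (100/507)πh³
dV/dh = (100/169)πh²
dh/dt = (dV/dt)/(dV/dh) = -2/((100/169)π·8²) = -169/(3200π) m/min
The level is dropping at 169/(3200π) ≈ 0.01681 m/min.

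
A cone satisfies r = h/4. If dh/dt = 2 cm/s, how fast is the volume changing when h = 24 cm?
72π cm³/s

V = (1/3)π(h/4)²h = πh³/48
dV/dt = πh²/16 · 2
At h = 24: dV/dt = 72π cm³/s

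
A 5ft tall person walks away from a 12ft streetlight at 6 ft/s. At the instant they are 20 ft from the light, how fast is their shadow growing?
30/7 ft/s

By similar triangles: 12/(x+s) = 5/s
Solving: s = 5x/7
ds/dt = 5/7 · dx/dt = 5/7 · 6 = 30/7 ft/s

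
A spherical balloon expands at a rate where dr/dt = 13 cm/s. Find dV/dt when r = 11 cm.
6292π cm³/s

V = (4/3)πr³
dV/dt = dV/dr · dr/dt = 4πr² · 13
At r = 11: dV/dt = 6292π cm³/s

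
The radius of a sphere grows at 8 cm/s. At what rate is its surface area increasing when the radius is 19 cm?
1216π cm²/s

S = 4πr²
dS/dt = dS/dr · dr/dt = 8πr · 8
At r = 19: dS/dt = 1216π cm²/s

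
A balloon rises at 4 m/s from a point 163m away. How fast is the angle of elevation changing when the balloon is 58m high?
0.021782 rad/s

tan(θ) = y/163
sec²(θ) · dθ/dt = (1/163) · dy/dt
dθ/dt = cos²(θ)/163 · 4 = 163/(163² + 58²) · 4
dθ/dt = 0.021782 rad/s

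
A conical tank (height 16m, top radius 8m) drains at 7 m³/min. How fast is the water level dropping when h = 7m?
4/(7π) ≈ 0.1819 m/min

r/h = 8/16, so r = (1/2)h
V = (1/3)πr²h = (1/3)π((1/2)h)²h = (1/12)πh³
dV/dh = (1/4)πh²
dh/dt = (dV/dt)/(dV/dh) = -7/((1/4)π·7²) = -4/(7π) m/min
The level is dropping at 4/(7π) ≈ 0.1819 m/min.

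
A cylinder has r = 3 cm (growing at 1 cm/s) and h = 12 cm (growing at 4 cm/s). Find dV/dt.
108π cm³/s

V = πr²h
dV/dt = 2πrh·dr/dt + πr²·dh/dt
= 2π(3)(12)(1) + π(3)²(4)
= 108π cm³/s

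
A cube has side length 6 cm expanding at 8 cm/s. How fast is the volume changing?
864 cm³/s

V = s³
dV/dt = 3s² · ds/dt = 3·6²·8 = 864 cm³/s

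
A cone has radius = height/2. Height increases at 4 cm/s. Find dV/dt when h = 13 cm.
169π cm³/s

V = (1/3)π(h/2)²h = πh³/12
dV/dt = πh²/4 · 4
At h = 13: dV/dt = 169π cm³/s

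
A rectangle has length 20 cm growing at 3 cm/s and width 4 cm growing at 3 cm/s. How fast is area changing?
72 cm²/s

A = lw
dA/dt = w·dl/dt + l·dw/dt = 4·3 + 20·3 = 72 cm²/s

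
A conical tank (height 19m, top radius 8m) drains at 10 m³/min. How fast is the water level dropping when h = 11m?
1805/(3872π) ≈ 0.1484 m/min

r/h = 8/19, so r = (8/19)h
V = (1/3)πr²h = (1/3)π((8/19)h)²h = (64/1083)πh³
dV/dh = (64/361)πh²
dh/dt = (dV/dt)/(dV/dh) = -10/((64/361)π·11²) = -1805/(3872π) m/min
The level is dropping at 1805/(3872π) ≈ 0.1484 m/min.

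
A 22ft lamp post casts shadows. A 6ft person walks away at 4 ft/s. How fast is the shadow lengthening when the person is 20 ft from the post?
3/2 ft/s

By similar triangles: 22/(x+s) = 6/s
Solving: s = 6x/16
ds/dt = 6/16 · dx/dt = 3/8 · 4 = 3/2 ft/s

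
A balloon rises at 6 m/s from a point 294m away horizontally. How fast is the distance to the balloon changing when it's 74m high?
111√22978/11489 ≈ 1.465 m/s

z² = 294² + y²
z = √(294² + 74²) = 2√22978
dz/dt = y/z · dy/dt = 74/(2√22978) · 6 = 111√22978/11489 ≈ 1.465 m/s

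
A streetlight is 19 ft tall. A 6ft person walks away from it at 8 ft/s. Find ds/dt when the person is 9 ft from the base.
48/13 ft/s

By similar triangles: 19/(x+s) = 6/s
Solving: s = 6x/13
ds/dt = 6/13 · dx/dt = 6/13 · 8 = 48/13 ft/s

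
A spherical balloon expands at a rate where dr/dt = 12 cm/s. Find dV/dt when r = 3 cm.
432π cm³/s

V = (4/3)πr³
dV/dt = dV/dr · dr/dt = 4πr² · 12
At r = 3: dV/dt = 432π cm³/s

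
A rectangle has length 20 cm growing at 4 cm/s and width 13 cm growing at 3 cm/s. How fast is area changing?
112 cm²/s

A = lw
dA/dt = w·dl/dt + l·dw/dt = 13·4 + 20·3 = 112 cm²/s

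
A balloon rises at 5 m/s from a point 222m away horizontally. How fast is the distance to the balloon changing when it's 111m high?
√5 ≈ 2.236 m/s

z² = 222² + y²
z = √(222² + 111²) = 111√5
dz/dt = y/z · dy/dt = 111/(111√5) · 5 = √5 ≈ 2.236 m/s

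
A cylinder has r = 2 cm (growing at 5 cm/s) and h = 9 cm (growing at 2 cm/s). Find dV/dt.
188π cm³/s

V = πr²h
dV/dt = 2πrh·dr/dt + πr²·dh/dt
= 2π(2)(9)(5) + π(2)²(2)
= 188π cm³/s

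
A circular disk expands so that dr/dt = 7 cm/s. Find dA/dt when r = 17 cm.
238π cm²/s

A = πr²
dA/dt = 2πr · dr/dt = 2π(17)(7) = 238π cm²/s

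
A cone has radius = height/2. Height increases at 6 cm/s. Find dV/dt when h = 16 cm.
384π cm³/s

V = (1/3)π(h/2)²h = πh³/12
dV/dt = πh²/4 · 6
At h = 16: dV/dt = 384π cm³/s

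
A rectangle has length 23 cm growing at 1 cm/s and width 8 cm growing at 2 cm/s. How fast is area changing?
54 cm²/s

A = lw
dA/dt = w·dl/dt + l·dw/dt = 8·1 + 23·2 = 54 cm²/s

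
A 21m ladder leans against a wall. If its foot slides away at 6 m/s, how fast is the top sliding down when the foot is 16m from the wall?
96√185/185 ≈ 7.058 m/s

x² + y² = 21²
2x·dx/dt + 2y·dy/dt = 0
dy/dt = -x/y · dx/dt = -16/√185 · 6 = -96√185/185 m/s
The top is descending at 96√185/185 ≈ 7.058 m/s.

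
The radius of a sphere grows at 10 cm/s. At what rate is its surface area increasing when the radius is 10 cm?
800π cm²/s

S = 4πr²
dS/dt = dS/dr · dr/dt = 8πr · 10
At r = 10: dS/dt = 800π cm²/s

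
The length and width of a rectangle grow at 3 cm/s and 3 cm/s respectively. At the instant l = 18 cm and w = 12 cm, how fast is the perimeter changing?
12 cm/s

P = 2(l + w)
dP/dt = 2(dl/dt + dw/dt) = 2(3 + 3) = 12 cm/s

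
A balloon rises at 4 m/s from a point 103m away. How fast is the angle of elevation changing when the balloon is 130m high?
0.014977 rad/s

tan(θ) = y/103
sec²(θ) · dθ/dt = (1/103) · dy/dt
dθ/dt = cos²(θ)/103 · 4 = 103/(103² + 130²) · 4
dθ/dt = 0.014977 rad/s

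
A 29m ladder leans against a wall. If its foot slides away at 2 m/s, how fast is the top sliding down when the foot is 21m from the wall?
21/10 = 2.1 m/s

x² + y² = 29²
2x·dx/dt + 2y·dy/dt = 0
dy/dt = -x/y · dx/dt = -21/20 · 2 = -21/10 m/s
The top is descending at 21/10 = 2.1 m/s.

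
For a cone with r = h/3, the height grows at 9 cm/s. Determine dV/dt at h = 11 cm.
121π cm³/s

V = (1/3)π(h/3)²h = πh³/27
dV/dt = πh²/9 · 9
At h = 11: dV/dt = 121π cm³/s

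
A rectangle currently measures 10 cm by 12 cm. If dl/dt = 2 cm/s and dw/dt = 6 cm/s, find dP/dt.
16 cm/s

P = 2(l + w)
dP/dt = 2(dl/dt + dw/dt) = 2(2 + 6) = 16 cm/s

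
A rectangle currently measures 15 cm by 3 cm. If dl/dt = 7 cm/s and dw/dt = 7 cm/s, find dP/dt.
28 cm/s

P = 2(l + w)
dP/dt = 2(dl/dt + dw/dt) = 2(7 + 7) = 28 cm/s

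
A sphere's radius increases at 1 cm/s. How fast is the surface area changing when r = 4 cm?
32π cm²/s

S = 4πr²
dS/dt = dS/dr · dr/dt = 8πr · 1
At r = 4: dS/dt = 32π cm²/s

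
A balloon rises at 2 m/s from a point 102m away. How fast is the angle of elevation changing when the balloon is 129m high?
0.007543 rad/s

tan(θ) = y/102
sec²(θ) · dθ/dt = (1/102) · dy/dt
dθ/dt = cos²(θ)/102 · 2 = 102/(102² + 129²) · 2
dθ/dt = 0.007543 rad/s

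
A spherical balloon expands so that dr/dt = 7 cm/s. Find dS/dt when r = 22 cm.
1232π cm²/s

S = 4πr²
dS/dt = dS/dr · dr/dt = 8πr · 7
At r = 22: dS/dt = 1232π cm²/s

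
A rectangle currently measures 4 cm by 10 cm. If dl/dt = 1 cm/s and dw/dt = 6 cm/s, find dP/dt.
14 cm/s

P = 2(l + w)
dP/dt = 2(dl/dt + dw/dt) = 2(1 + 6) = 14 cm/s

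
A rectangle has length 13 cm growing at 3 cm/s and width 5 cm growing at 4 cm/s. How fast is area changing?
67 cm²/s

A = lw
dA/dt = w·dl/dt + l·dw/dt = 5·3 + 13·4 = 67 cm²/s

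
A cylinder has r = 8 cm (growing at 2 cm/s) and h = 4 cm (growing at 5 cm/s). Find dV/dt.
448π cm³/s

V = πr²h
dV/dt = 2πrh·dr/dt + πr²·dh/dt
= 2π(8)(4)(2) + π(8)²(5)
= 448π cm³/s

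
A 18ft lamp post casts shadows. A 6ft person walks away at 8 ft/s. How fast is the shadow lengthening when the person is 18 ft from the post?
4 ft/s

By similar triangles: 18/(x+s) = 6/s
Solving: s = 6x/12
ds/dt = 6/12 · dx/dt = 1/2 · 8 = 4 ft/s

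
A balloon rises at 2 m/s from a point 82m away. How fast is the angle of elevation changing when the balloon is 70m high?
0.014109 rad/s

tan(θ) = y/82
sec²(θ) · dθ/dt = (1/82) · dy/dt
dθ/dt = cos²(θ)/82 · 2 = 82/(82² + 70²) · 2
dθ/dt = 0.014109 rad/s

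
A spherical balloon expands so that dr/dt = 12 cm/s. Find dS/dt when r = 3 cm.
288π cm²/s

S = 4πr²
dS/dt = dS/dr · dr/dt = 8πr · 12
At r = 3: dS/dt = 288π cm²/s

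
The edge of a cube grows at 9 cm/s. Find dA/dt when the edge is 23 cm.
2484 cm²/s

A = 6s²
dA/dt = 12s · ds/dt = 12·23·9 = 2484 cm²/s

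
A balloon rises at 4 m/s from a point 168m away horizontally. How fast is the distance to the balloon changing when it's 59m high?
236√31705/31705 ≈ 1.325 m/s

z² = 168² + y²
z = √(168² + 59²) = √31705
dz/dt = y/z · dy/dt = 59/√31705 · 4 = 236√31705/31705 ≈ 1.325 m/s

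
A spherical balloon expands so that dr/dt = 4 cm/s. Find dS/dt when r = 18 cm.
576π cm²/s

S = 4πr²
dS/dt = dS/dr · dr/dt = 8πr · 4
At r = 18: dS/dt = 576π cm²/s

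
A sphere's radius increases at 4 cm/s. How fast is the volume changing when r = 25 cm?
10000π cm³/s

V = (4/3)πr³
dV/dt = dV/dr · dr/dt = 4πr² · 4
At r = 25: dV/dt = 10000π cm³/s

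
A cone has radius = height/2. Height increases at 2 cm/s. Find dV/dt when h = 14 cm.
98π cm³/s

V = (1/3)π(h/2)²h = πh³/12
dV/dt = πh²/4 · 2
At h = 14: dV/dt = 98π cm³/s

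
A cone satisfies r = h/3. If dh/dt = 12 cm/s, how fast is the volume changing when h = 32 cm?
4096π/3 cm³/s

V = (1/3)π(h/3)²h = πh³/27
dV/dt = πh²/9 · 12
At h = 32: dV/dt = 4096π/3 cm³/s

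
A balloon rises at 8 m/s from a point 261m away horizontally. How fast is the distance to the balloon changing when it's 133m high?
532√85810/42905 ≈ 3.632 m/s

z² = 261² + y²
z = √(261² + 133²) = √85810
dz/dt = y/z · dy/dt = 133/√85810 · 8 = 532√85810/42905 ≈ 3.632 m/s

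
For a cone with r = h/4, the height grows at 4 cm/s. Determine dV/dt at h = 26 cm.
169π cm³/s

V = (1/3)π(h/4)²h = πh³/48
dV/dt = πh²/16 · 4
At h = 26: dV/dt = 169π cm³/s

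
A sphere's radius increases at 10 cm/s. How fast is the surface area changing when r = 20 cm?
1600π cm²/s

S = 4πr²
dS/dt = dS/dr · dr/dt = 8πr · 10
At r = 20: dS/dt = 1600π cm²/s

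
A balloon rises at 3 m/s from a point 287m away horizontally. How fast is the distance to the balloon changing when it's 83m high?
249√89258/89258 ≈ 0.8334 m/s

z² = 287² + y²
z = √(287² + 83²) = √89258
dz/dt = y/z · dy/dt = 83/√89258 · 3 = 249√89258/89258 ≈ 0.8334 m/s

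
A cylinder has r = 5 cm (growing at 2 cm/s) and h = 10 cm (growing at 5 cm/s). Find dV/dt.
325π cm³/s

V = πr²h
dV/dt = 2πrh·dr/dt + πr²·dh/dt
= 2π(5)(10)(2) + π(5)²(5)
= 325π cm³/s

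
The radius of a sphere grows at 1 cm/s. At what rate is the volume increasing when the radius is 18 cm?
1296π cm³/s

V = (4/3)πr³
dV/dt = dV/dr · dr/dt = 4πr² · 1
At r = 18: dV/dt = 1296π cm³/s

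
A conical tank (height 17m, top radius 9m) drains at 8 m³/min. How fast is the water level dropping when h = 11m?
2312/(9801π) ≈ 0.07509 m/min

r/h = 9/17, so r = (9/17)h
V = (1/3)πr²h = (1/3)π((9/17)h)²h = (27/289)πh³
dV/dh = (81/289)πh²
dh/dt = (dV/dt)/(dV/dh) = -8/((81/289)π·11²) = -2312/(9801π) m/min
The level is dropping at 2312/(9801π) ≈ 0.07509 m/min.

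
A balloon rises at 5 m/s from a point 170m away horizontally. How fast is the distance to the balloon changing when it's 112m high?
280√10361/10361 ≈ 2.751 m/s

z² = 170² + y²
z = √(170² + 112²) = 2√10361
dz/dt = y/z · dy/dt = 112/(2√10361) · 5 = 280√10361/10361 ≈ 2.751 m/s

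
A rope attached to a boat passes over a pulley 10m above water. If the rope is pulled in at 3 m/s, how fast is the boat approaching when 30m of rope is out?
9√2/4 ≈ 3.182 m/s

rope² = x² + 10²
x = √(30² - 10²) = 20√2
dx/dt = (rope/x) · d(rope)/dt = (30/(20√2)) · (-3) = -9√2/4 m/s
The boat approaches at 9√2/4 ≈ 3.182 m/s.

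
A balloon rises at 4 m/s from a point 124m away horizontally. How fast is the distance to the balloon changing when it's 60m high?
30√1186/593 ≈ 1.742 m/s

z² = 124² + y²
z = √(124² + 60²) = 4√1186
dz/dt = y/z · dy/dt = 60/(4√1186) · 4 = 30√1186/593 ≈ 1.742 m/s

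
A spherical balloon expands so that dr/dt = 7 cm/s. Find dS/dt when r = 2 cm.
112π cm²/s

S = 4πr²
dS/dt = dS/dr · dr/dt = 8πr · 7
At r = 2: dS/dt = 112π cm²/s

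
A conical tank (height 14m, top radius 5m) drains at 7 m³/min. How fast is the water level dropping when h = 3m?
1372/(225π) ≈ 1.941 m/min

r/h = 5/14, so r = (5/14)h
V = (1/3)πr²h = (1/3)π((5/14)h)²h = (25/588)πh³
dV/dh = (25/196)πh²
dh/dt = (dV/dt)/(dV/dh) = -7/((25/196)π·3²) = -1372/(225π) m/min
The level is dropping at 1372/(225π) ≈ 1.941 m/min.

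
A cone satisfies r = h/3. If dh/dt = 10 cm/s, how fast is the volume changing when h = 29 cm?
8410π/9 cm³/s

V = (1/3)π(h/3)²h = πh³/27
dV/dt = πh²/9 · 10
At h = 29: dV/dt = 8410π/9 cm³/s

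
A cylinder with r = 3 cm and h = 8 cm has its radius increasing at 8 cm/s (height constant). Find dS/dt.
224π cm²/s

S = 2πrh + 2πr² (lateral + bases)
dS/dt = (2πh + 4πr)·dr/dt = (2π·8 + 4π·3)·8
= 224π cm²/s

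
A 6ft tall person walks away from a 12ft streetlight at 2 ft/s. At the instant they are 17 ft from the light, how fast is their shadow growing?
2 ft/s

By similar triangles: 12/(x+s) = 6/s
Solving: s = 6x/6
ds/dt = 6/6 · dx/dt = 1 · 2 = 2 ft/s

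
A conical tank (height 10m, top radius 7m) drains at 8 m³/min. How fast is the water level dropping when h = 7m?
800/(2401π) ≈ 0.1061 m/min

r/h = 7/10, so r = (7/10)h
V = (1/3)πr²h = (1/3)π((7/10)h)²h = (49/300)πh³
dV/dh = (49/100)πh²
dh/dt = (dV/dt)/(dV/dh) = -8/((49/100)π·7²) = -800/(2401π) m/min
The level is dropping at 800/(2401π) ≈ 0.1061 m/min.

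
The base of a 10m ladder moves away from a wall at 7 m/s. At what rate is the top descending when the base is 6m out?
21/4 = 5.25 m/s

x² + y² = 10²
2x·dx/dt + 2y·dy/dt = 0
dy/dt = -x/y · dx/dt = -6/8 · 7 = -21/4 m/s
The top is descending at 21/4 = 5.25 m/s.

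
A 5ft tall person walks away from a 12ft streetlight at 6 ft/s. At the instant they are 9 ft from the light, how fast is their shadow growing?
30/7 ft/s

By similar triangles: 12/(x+s) = 5/s
Solving: s = 5x/7
ds/dt = 5/7 · dx/dt = 5/7 · 6 = 30/7 ft/s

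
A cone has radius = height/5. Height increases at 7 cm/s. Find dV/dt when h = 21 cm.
3087π/25 cm³/s

V = (1/3)π(h/5)²h = πh³/75
dV/dt = πh²/25 · 7
At h = 21: dV/dt = 3087π/25 cm³/s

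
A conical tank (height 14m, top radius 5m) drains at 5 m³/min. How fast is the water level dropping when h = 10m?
49/(125π) ≈ 0.1248 m/min

r/h = 5/14, so r = (5/14)h
V = (1/3)πr²h = (1/3)π((5/14)h)²h = (25/588)πh³
dV/dh = (25/196)πh²
dh/dt = (dV/dt)/(dV/dh) = -5/((25/196)π·10²) = -49/(125π) m/min
The level is dropping at 49/(125π) ≈ 0.1248 m/min.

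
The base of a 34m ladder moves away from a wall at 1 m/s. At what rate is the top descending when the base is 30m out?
15/8 = 1.875 m/s

x² + y² = 34²
2x·dx/dt + 2y·dy/dt = 0
dy/dt = -x/y · dx/dt = -30/16 · 1 = -15/8 m/s
The top is descending at 15/8 = 1.875 m/s.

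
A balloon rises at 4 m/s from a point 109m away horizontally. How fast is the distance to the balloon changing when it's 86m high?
344√19277/19277 ≈ 2.478 m/s

z² = 109² + y²
z = √(109² + 86²) = √19277
dz/dt = y/z · dy/dt = 86/√19277 · 4 = 344√19277/19277 ≈ 2.478 m/s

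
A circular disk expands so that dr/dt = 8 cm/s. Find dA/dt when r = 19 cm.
304π cm²/s

A = πr²
dA/dt = 2πr · dr/dt = 2π(19)(8) = 304π cm²/s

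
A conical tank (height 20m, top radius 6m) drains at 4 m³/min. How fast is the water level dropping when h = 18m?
100/(729π) ≈ 0.04366 m/min

r/h = 6/20, so r = (3/10)h
V = (1/3)πr²h = (1/3)π((3/10)h)²h = (3/100)πh³
dV/dh = (9/100)πh²
dh/dt = (dV/dt)/(dV/dh) = -4/((9/100)π·18²) = -100/(729π) m/min
The level is dropping at 100/(729π) ≈ 0.04366 m/min.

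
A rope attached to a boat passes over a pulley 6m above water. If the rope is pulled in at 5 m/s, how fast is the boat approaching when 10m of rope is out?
25/4 = 6.25 m/s

rope² = x² + 6²
x = √(10² - 6²) = 8
dx/dt = (rope/x) · d(rope)/dt = (10/8) · (-5) = -25/4 m/s
The boat approaches at 25/4 = 6.25 m/s.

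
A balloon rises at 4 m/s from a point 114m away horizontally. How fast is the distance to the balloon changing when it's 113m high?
452√25765/25765 ≈ 2.816 m/s

z² = 114² + y²
z = √(114² + 113²) = √25765
dz/dt = y/z · dy/dt = 113/√25765 · 4 = 452√25765/25765 ≈ 2.816 m/s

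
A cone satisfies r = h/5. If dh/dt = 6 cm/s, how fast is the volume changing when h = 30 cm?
216π cm³/s

V = (1/3)π(h/5)²h = πh³/75
dV/dt = πh²/25 · 6
At h = 30: dV/dt = 216π cm³/s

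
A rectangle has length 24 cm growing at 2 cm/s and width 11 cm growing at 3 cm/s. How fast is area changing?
94 cm²/s

A = lw
dA/dt = w·dl/dt + l·dw/dt = 11·2 + 24·3 = 94 cm²/s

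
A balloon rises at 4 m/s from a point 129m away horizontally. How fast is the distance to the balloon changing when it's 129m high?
2√2 ≈ 2.828 m/s

z² = 129² + y²
z = √(129² + 129²) = 129√2
dz/dt = y/z · dy/dt = 129/(129√2) · 4 = 2√2 ≈ 2.828 m/s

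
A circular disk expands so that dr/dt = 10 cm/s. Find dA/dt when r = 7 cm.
140π cm²/s

A = πr²
dA/dt = 2πr · dr/dt = 2π(7)(10) = 140π cm²/s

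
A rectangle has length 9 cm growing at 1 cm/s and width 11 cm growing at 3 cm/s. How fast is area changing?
38 cm²/s

A = lw
dA/dt = w·dl/dt + l·dw/dt = 11·1 + 9·3 = 38 cm²/s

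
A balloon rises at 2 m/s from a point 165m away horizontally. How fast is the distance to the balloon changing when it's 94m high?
188√36061/36061 ≈ 0.99 m/s

z² = 165² + y²
z = √(165² + 94²) = √36061
dz/dt = y/z · dy/dt = 94/√36061 · 2 = 188√36061/36061 ≈ 0.99 m/s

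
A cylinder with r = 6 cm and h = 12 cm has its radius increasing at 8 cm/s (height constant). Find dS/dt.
384π cm²/s

S = 2πrh + 2πr² (lateral + bases)
dS/dt = (2πh + 4πr)·dr/dt = (2π·12 + 4π·6)·8
= 384π cm²/s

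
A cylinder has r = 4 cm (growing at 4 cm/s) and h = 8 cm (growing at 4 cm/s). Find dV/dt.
320π cm³/s

V = πr²h
dV/dt = 2πrh·dr/dt + πr²·dh/dt
= 2π(4)(8)(4) + π(4)²(4)
= 320π cm³/s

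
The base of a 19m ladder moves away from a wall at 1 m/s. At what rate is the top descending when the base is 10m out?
10√29/87 ≈ 0.619 m/s

x² + y² = 19²
2x·dx/dt + 2y·dy/dt = 0
dy/dt = -x/y · dx/dt = -10/(3√29) · 1 = -10√29/87 m/s
The top is descending at 10√29/87 ≈ 0.619 m/s.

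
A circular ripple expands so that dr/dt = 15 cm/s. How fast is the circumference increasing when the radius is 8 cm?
30π cm/s

C = 2πr
dC/dt = 2π · dr/dt = 2π · 15 = 30π cm/s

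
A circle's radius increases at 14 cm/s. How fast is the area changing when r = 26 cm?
728π cm²/s

A = πr²
dA/dt = 2πr · dr/dt = 2π(26)(14) = 728π cm²/s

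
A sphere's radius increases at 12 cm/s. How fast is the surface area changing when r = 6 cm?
576π cm²/s

S = 4πr²
dS/dt = dS/dr · dr/dt = 8πr · 12
At r = 6: dS/dt = 576π cm²/s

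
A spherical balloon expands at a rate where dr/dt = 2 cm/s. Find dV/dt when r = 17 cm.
2312π cm³/s

V = (4/3)πr³
dV/dt = dV/dr · dr/dt = 4πr² · 2
At r = 17: dV/dt = 2312π cm³/s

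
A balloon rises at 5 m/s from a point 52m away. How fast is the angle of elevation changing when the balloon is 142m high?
0.01137 rad/s

tan(θ) = y/52
sec²(θ) · dθ/dt = (1/52) · dy/dt
dθ/dt = cos²(θ)/52 · 5 = 52/(52² + 142²) · 5
dθ/dt = 0.01137 rad/s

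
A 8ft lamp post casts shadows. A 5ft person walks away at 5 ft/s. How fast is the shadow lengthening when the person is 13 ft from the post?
25/3 ft/s

By similar triangles: 8/(x+s) = 5/s
Solving: s = 5x/3
ds/dt = 5/3 · dx/dt = 5/3 · 5 = 25/3 ft/s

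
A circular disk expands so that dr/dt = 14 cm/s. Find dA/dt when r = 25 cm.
700π cm²/s

A = πr²
dA/dt = 2πr · dr/dt = 2π(25)(14) = 700π cm²/s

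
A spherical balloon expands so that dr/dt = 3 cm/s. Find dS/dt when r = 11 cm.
264π cm²/s

S = 4πr²
dS/dt = dS/dr · dr/dt = 8πr · 3
At r = 11: dS/dt = 264π cm²/s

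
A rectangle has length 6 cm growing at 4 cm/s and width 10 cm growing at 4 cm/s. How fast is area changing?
64 cm²/s

A = lw
dA/dt = w·dl/dt + l·dw/dt = 10·4 + 6·4 = 64 cm²/s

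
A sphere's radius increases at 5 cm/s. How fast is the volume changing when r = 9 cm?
1620π cm³/s

V = (4/3)πr³
dV/dt = dV/dr · dr/dt = 4πr² · 5
At r = 9: dV/dt = 1620π cm³/s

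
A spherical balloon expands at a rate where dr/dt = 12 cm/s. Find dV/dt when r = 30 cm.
43200π cm³/s

V = (4/3)πr³
dV/dt = dV/dr · dr/dt = 4πr² · 12
At r = 30: dV/dt = 43200π cm³/s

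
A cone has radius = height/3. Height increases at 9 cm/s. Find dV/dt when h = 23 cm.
529π cm³/s

V = (1/3)π(h/3)²h = πh³/27
dV/dt = πh²/9 · 9
At h = 23: dV/dt = 529π cm³/s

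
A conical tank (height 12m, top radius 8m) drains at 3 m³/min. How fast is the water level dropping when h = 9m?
1/(12π) ≈ 0.02653 m/min

r/h = 8/12, so r = (2/3)h
V = (1/3)πr²h = (1/3)π((2/3)h)²h = (4/27)πh³
dV/dh = (4/9)πh²
dh/dt = (dV/dt)/(dV/dh) = -3/((4/9)π·9²) = -1/(12π) m/min
The level is dropping at 1/(12π) ≈ 0.02653 m/min.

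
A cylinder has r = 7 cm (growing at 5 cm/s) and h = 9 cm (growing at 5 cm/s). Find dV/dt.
875π cm³/s

V = πr²h
dV/dt = 2πrh·dr/dt + πr²·dh/dt
= 2π(7)(9)(5) + π(7)²(5)
= 875π cm³/s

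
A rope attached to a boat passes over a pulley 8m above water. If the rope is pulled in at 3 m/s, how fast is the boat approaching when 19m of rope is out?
19√33/33 ≈ 3.307 m/s

rope² = x² + 8²
x = √(19² - 8²) = 3√33
dx/dt = (rope/x) · d(rope)/dt = (19/(3√33)) · (-3) = -19√33/33 m/s
The boat approaches at 19√33/33 ≈ 3.307 m/s.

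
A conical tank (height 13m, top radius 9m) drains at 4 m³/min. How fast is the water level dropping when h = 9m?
676/(6561π) ≈ 0.0328 m/min

r/h = 9/13, so r = (9/13)h
V = (1/3)πr²h = (1/3)π((9/13)h)²h = (27/169)πh³
dV/dh = (81/169)πh²
dh/dt = (dV/dt)/(dV/dh) = -4/((81/169)π·9²) = -676/(6561π) m/min
The level is dropping at 676/(6561π) ≈ 0.0328 m/min.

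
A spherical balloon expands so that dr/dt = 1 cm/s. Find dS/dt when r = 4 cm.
32π cm²/s

S = 4πr²
dS/dt = dS/dr · dr/dt = 8πr · 1
At r = 4: dS/dt = 32π cm²/s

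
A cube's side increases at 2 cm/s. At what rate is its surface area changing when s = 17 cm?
408 cm²/s

A = 6s²
dA/dt = 12s · ds/dt = 12·17·2 = 408 cm²/s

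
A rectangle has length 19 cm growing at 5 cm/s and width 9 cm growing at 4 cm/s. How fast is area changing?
121 cm²/s

A = lw
dA/dt = w·dl/dt + l·dw/dt = 9·5 + 19·4 = 121 cm²/s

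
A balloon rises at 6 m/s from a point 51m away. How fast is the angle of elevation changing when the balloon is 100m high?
0.024284 rad/s

tan(θ) = y/51
sec²(θ) · dθ/dt = (1/51) · dy/dt
dθ/dt = cos²(θ)/51 · 6 = 51/(51² + 100²) · 6
dθ/dt = 0.024284 rad/s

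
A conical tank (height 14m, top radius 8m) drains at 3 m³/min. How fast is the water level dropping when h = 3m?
49/(48π) ≈ 0.3249 m/min

r/h = 8/14, so r = (4/7)h
V = (1/3)πr²h = (1/3)π((4/7)h)²h = (16/147)πh³
dV/dh = (16/49)πh²
dh/dt = (dV/dt)/(dV/dh) = -3/((16/49)π·3²) = -49/(48π) m/min
The level is dropping at 49/(48π) ≈ 0.3249 m/min.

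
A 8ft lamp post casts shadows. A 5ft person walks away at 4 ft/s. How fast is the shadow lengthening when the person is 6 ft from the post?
20/3 ft/s

By similar triangles: 8/(x+s) = 5/s
Solving: s = 5x/3
ds/dt = 5/3 · dx/dt = 5/3 · 4 = 20/3 ft/s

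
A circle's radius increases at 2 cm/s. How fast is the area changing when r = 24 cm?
96π cm²/s

A = πr²
dA/dt = 2πr · dr/dt = 2π(24)(2) = 96π cm²/s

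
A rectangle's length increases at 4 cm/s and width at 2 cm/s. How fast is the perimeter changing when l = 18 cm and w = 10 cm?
12 cm/s

P = 2(l + w)
dP/dt = 2(dl/dt + dw/dt) = 2(4 + 2) = 12 cm/s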